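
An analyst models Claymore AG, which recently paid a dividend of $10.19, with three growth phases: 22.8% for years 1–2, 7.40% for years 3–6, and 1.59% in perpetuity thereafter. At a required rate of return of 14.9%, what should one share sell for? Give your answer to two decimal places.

Three-stage DDM. Project D₁…D_6; terminal Gordon value at t=6 with g = 0.0159; discount at r = 0.149.
D_1 = 12.5133
D_2 = 15.3664
D_3 = 16.5035
D_4 = 17.7247
D_5 = 19.0364
D_6 = 20.4450
TV_6 = 20.7701/(0.149−0.0159) = 156.0490
P₀ = Σ Dₜ/(1+r)ᵗ + TV_6/(1+r)^6 = 129.7874

$129.79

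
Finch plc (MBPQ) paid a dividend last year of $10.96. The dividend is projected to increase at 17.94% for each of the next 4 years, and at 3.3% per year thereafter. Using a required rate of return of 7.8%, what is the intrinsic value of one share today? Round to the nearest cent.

$415.63

Two-stage DDM. Project D₁…D_4 at 0.1794, terminal growth 0.033, discount at r = 0.078.
D_1 = 12.9262
D_2 = 15.2452
D_3 = 17.9802
D_4 = 21.2058
Terminal value at t=4: TV = D_5/(r−g) = 21.9056/(0.078−0.033) = 486.7914
P₀ = 12.9262/(1+0.078)^1 + 15.2452/(1+0.078)^2 + 17.9802/(1+0.078)^3 + 21.2058/(1+0.078)^4 + 486.7914/(1+0.078)^4 = 415.6344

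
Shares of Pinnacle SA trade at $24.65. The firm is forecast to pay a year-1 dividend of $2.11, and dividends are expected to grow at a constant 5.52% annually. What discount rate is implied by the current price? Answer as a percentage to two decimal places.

14.08%

Rearranging the constant-growth DDM: r = D₁/P₀ + g.
r = 2.1100 / 24.65 + 0.0552 = 0.08560 + 0.0552 = 0.14080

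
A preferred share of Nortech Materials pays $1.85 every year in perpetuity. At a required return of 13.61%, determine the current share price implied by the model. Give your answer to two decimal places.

Zero-growth DDM (perpetuity): P₀ = D/r = 1.85 / 0.1361 = 13.5929

$13.59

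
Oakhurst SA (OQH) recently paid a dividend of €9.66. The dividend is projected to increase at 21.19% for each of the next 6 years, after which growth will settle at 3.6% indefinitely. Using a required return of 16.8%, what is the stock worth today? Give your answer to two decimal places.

Two-stage DDM. Project D₁…D_6 at 0.2119, terminal growth 0.036, discount at r = 0.168.
D_1 = 11.7070
D_2 = 14.1877
D_3 = 17.1940
D_4 = 20.8374
D_5 = 25.2529
D_6 = 30.6040
Terminal value at t=6: TV = D_7/(r−g) = 31.7057/(0.168−0.036) = 240.1948
P₀ = 11.7070/(1+0.168)^1 + 14.1877/(1+0.168)^2 + 17.1940/(1+0.168)^3 + 20.8374/(1+0.168)^4 + 25.2529/(1+0.168)^5 + 30.6040/(1+0.168)^6 + 240.1948/(1+0.168)^6 = 160.6840

€160.68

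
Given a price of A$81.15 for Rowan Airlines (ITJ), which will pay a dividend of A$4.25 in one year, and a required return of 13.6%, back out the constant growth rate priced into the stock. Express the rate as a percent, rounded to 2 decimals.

From P₀ = D₁/(r − g), the implied growth is g = r − D₁/P₀.
g = 0.136 − 4.25/81.15 = 0.136 − 0.05237 = 0.08363

8.36%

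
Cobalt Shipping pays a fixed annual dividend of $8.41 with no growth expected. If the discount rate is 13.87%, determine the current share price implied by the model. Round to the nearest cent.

$60.63

Zero-growth DDM (perpetuity): P₀ = D/r = 8.41 / 0.1387 = 60.6345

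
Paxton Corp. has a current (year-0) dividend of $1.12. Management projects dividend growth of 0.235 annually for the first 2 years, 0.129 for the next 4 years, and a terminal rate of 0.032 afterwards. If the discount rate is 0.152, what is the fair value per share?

$17.60

Three-stage DDM. Project D₁…D_6; terminal Gordon value at t=6 with g = 0.032; discount at r = 0.152.
D_1 = 1.3832
D_2 = 1.7083
D_3 = 1.9286
D_4 = 2.1774
D_5 = 2.4583
D_6 = 2.7754
TV_6 = 2.8642/(0.152−0.032) = 23.8686
P₀ = Σ Dₜ/(1+r)ᵗ + TV_6/(1+r)^6 = 17.5968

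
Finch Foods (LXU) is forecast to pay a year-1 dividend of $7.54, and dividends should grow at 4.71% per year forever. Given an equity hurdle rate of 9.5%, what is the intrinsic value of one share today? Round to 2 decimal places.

Gordon growth model: P₀ = D₁/(r − g), with D₁ = 7.54 given directly.
P₀ = 7.5400 / (0.095 − 0.0471) = 7.5400 / 0.0479 = 157.4113

$157.41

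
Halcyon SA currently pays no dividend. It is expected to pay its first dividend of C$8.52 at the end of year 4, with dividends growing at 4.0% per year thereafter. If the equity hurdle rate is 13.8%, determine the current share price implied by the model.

C$58.99

Deferred-dividend DDM. At t=3 the remaining stream is a growing perpetuity with first payment D_4 = 8.52.
V_3 = D_4/(r−g) = 8.52/(0.138−0.04) = 86.9388
P₀ = V_3/(1+r)^3 = 86.9388/(1+0.138)^3 = 58.9911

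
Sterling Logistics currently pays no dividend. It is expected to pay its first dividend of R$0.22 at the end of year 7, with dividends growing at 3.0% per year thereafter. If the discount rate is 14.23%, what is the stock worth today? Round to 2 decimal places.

Deferred-dividend DDM. At t=6 the remaining stream is a growing perpetuity with first payment D_7 = 0.22.
V_6 = D_7/(r−g) = 0.22/(0.1423−0.03) = 1.9590
P₀ = V_6/(1+r)^6 = 1.9590/(1+0.1423)^6 = 0.8818

R$0.88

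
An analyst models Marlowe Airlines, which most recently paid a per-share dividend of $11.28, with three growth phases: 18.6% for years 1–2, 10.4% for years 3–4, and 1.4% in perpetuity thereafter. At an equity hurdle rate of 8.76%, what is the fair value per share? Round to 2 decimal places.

$243.57

Three-stage DDM. Project D₁…D_4; terminal Gordon value at t=4 with g = 0.014; discount at r = 0.0876.
D_1 = 13.3781
D_2 = 15.8664
D_3 = 17.5165
D_4 = 19.3382
TV_4 = 19.6090/(0.0876−0.014) = 266.4261
P₀ = Σ Dₜ/(1+r)ᵗ + TV_4/(1+r)^4 = 243.5652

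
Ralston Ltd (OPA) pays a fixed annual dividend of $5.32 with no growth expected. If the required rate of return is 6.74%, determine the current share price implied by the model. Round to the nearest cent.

$78.93

Zero-growth DDM (perpetuity): P₀ = D/r = 5.32 / 0.0674 = 78.9318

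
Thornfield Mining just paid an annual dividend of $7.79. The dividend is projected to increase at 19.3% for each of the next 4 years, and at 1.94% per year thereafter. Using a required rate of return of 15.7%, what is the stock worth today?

$98.90

Two-stage DDM. Project D₁…D_4 at 0.193, terminal growth 0.0194, discount at r = 0.157.
D_1 = 9.2935
D_2 = 11.0871
D_3 = 13.2269
D_4 = 15.7797
Terminal value at t=4: TV = D_5/(r−g) = 16.0858/(0.157−0.0194) = 116.9029
P₀ = 9.2935/(1+0.157)^1 + 11.0871/(1+0.157)^2 + 13.2269/(1+0.157)^3 + 15.7797/(1+0.157)^4 + 116.9029/(1+0.157)^4 = 98.8972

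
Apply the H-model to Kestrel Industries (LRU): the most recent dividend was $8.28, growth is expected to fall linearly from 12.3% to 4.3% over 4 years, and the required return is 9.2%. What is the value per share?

H-model: P₀ = D₀[(1+g_L) + H(g_S−g_L)]/(r−g_L), with H = 4/2 = 2.
P₀ = 8.28 × [(1+0.043) + 2×(0.123−0.043)] / (0.092−0.043)
   = 8.28 × 1.2030 / 0.049 = 203.2824

$203.28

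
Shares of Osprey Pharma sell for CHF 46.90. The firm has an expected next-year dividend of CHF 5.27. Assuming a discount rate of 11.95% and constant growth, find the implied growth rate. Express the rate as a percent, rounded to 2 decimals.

0.71%

From P₀ = D₁/(r − g), the implied growth is g = r − D₁/P₀.
g = 0.1195 − 5.27/46.90 = 0.1195 − 0.11237 = 0.00713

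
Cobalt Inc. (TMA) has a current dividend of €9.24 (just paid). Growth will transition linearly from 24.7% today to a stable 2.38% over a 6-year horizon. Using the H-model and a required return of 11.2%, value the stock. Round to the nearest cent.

H-model: P₀ = D₀[(1+g_L) + H(g_S−g_L)]/(r−g_L), with H = 6/2 = 3.
P₀ = 9.24 × [(1+0.0238) + 3×(0.247−0.0238)] / (0.112−0.0238)
   = 9.24 × 1.6934 / 0.0882 = 177.4038

€177.40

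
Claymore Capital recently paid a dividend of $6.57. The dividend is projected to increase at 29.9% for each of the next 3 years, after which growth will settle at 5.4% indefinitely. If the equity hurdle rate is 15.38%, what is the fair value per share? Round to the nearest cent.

$124.12

Two-stage DDM. Project D₁…D_3 at 0.299, terminal growth 0.054, discount at r = 0.1538.
D_1 = 8.5344
D_2 = 11.0862
D_3 = 14.4010
Terminal value at t=3: TV = D_4/(r−g) = 15.1787/(0.1538−0.054) = 152.0908
P₀ = 8.5344/(1+0.1538)^1 + 11.0862/(1+0.1538)^2 + 14.4010/(1+0.1538)^3 + 152.0908/(1+0.1538)^3 = 124.1174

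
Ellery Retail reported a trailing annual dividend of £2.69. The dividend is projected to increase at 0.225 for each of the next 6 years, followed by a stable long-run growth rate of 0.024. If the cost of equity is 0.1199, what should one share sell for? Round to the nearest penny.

Two-stage DDM. Project D₁…D_6 at 0.225, terminal growth 0.024, discount at r = 0.1199.
D_1 = 3.2953
D_2 = 4.0367
D_3 = 4.9449
D_4 = 6.0575
D_5 = 7.4205
D_6 = 9.0901
Terminal value at t=6: TV = D_7/(r−g) = 9.3083/(0.1199−0.024) = 97.0622
P₀ = 3.2953/(1+0.1199)^1 + 4.0367/(1+0.1199)^2 + 4.9449/(1+0.1199)^3 + 6.0575/(1+0.1199)^4 + 7.4205/(1+0.1199)^5 + 9.0901/(1+0.1199)^6 + 97.0622/(1+0.1199)^6 = 71.5541

£71.55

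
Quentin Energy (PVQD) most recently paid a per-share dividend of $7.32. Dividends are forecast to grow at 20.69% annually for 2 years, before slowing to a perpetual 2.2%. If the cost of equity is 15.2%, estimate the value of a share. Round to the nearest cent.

$78.87

Two-stage DDM. Project D₁…D_2 at 0.2069, terminal growth 0.022, discount at r = 0.152.
D_1 = 8.8345
D_2 = 10.6624
Terminal value at t=2: TV = D_3/(r−g) = 10.8969/(0.152−0.022) = 83.8226
P₀ = 8.8345/(1+0.152)^1 + 10.6624/(1+0.152)^2 + 83.8226/(1+0.152)^2 = 78.8652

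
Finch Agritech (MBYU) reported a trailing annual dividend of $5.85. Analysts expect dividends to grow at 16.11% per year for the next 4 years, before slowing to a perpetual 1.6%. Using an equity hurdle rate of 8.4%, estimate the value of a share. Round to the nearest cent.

$142.92

Two-stage DDM. Project D₁…D_4 at 0.1611, terminal growth 0.016, discount at r = 0.084.
D_1 = 6.7924
D_2 = 7.8867
D_3 = 9.1572
D_4 = 10.6325
Terminal value at t=4: TV = D_5/(r−g) = 10.8026/(0.084−0.016) = 158.8617
P₀ = 6.7924/(1+0.084)^1 + 7.8867/(1+0.084)^2 + 9.1572/(1+0.084)^3 + 10.6325/(1+0.084)^4 + 158.8617/(1+0.084)^4 = 142.9215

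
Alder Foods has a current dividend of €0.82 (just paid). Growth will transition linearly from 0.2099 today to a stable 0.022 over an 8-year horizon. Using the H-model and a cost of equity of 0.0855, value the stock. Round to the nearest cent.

H-model: P₀ = D₀[(1+g_L) + H(g_S−g_L)]/(r−g_L), with H = 8/2 = 4.
P₀ = 0.82 × [(1+0.022) + 4×(0.2099−0.022)] / (0.0855−0.022)
   = 0.82 × 1.7736 / 0.0635 = 22.9032

€22.90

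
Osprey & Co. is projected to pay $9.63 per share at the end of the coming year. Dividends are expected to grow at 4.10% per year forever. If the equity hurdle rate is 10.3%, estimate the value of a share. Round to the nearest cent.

$155.32

Gordon growth model: P₀ = D₁/(r − g), with D₁ = 9.63 given directly.
P₀ = 9.6300 / (0.103 − 0.041) = 9.6300 / 0.062 = 155.3226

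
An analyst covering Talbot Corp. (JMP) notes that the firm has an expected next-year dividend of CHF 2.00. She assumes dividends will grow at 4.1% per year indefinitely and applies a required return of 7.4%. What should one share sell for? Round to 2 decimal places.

Gordon growth model: P₀ = D₁/(r − g), with D₁ = 2.00 given directly.
P₀ = 2.0000 / (0.074 − 0.041) = 2.0000 / 0.033 = 60.6061

CHF 60.61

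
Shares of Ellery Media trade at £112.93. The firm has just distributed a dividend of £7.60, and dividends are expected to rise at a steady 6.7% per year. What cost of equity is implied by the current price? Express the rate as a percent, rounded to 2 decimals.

Rearranging the constant-growth DDM: r = D₁/P₀ + g.
D₁ = 7.60 × (1 + 0.067) = 8.1092.
r = 8.1092 / 112.93 + 0.067 = 0.07181 + 0.067 = 0.13881

13.88%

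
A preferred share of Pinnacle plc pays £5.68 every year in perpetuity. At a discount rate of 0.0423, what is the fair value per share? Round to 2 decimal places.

Zero-growth DDM (perpetuity): P₀ = D/r = 5.68 / 0.0423 = 134.2790

£134.28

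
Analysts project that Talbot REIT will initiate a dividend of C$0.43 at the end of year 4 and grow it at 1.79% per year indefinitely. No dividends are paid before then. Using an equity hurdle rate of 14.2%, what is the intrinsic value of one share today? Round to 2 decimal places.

Deferred-dividend DDM. At t=3 the remaining stream is a growing perpetuity with first payment D_4 = 0.43.
V_3 = D_4/(r−g) = 0.43/(0.142−0.0179) = 3.4649
P₀ = V_3/(1+r)^3 = 3.4649/(1+0.142)^3 = 2.3265

C$2.33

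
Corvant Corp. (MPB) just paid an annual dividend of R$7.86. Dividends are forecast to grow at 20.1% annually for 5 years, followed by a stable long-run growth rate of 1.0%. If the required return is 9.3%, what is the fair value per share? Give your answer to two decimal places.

R$205.81

Two-stage DDM. Project D₁…D_5 at 0.201, terminal growth 0.01, discount at r = 0.093.
D_1 = 9.4399
D_2 = 11.3373
D_3 = 13.6161
D_4 = 16.3529
D_5 = 19.6398
Terminal value at t=5: TV = D_6/(r−g) = 19.8362/(0.093−0.01) = 238.9906
P₀ = 9.4399/(1+0.093)^1 + 11.3373/(1+0.093)^2 + 13.6161/(1+0.093)^3 + 16.3529/(1+0.093)^4 + 19.6398/(1+0.093)^5 + 238.9906/(1+0.093)^5 = 205.8104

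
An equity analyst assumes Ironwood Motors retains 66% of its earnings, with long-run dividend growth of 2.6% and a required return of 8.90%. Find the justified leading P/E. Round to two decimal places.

5.40

Payout ratio b = 1 − 0.66 = 0.34.
Justified leading P/E = b/(r−g) = 0.34/(0.089−0.026) = 5.3968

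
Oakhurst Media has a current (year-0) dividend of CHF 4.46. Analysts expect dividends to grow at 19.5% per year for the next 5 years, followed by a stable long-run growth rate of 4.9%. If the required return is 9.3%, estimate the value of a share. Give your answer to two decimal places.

CHF 195.49

Two-stage DDM. Project D₁…D_5 at 0.195, terminal growth 0.049, discount at r = 0.093.
D_1 = 5.3297
D_2 = 6.3690
D_3 = 7.6109
D_4 = 9.0951
D_5 = 10.8686
Terminal value at t=5: TV = D_6/(r−g) = 11.4012/(0.093−0.049) = 259.1178
P₀ = 5.3297/(1+0.093)^1 + 6.3690/(1+0.093)^2 + 7.6109/(1+0.093)^3 + 9.0951/(1+0.093)^4 + 10.8686/(1+0.093)^5 + 259.1178/(1+0.093)^5 = 195.4867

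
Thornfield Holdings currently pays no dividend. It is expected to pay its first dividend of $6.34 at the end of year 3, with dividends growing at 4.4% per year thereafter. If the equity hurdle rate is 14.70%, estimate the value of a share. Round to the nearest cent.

Deferred-dividend DDM. At t=2 the remaining stream is a growing perpetuity with first payment D_3 = 6.34.
V_2 = D_3/(r−g) = 6.34/(0.147−0.044) = 61.5534
P₀ = V_2/(1+r)^2 = 61.5534/(1+0.147)^2 = 46.7870

$46.79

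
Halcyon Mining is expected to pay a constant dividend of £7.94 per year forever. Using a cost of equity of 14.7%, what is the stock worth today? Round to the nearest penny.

Zero-growth DDM (perpetuity): P₀ = D/r = 7.94 / 0.147 = 54.0136

£54.01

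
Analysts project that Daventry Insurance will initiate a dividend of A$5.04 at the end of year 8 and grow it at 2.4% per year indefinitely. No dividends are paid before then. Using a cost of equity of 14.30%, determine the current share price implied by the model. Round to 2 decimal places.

Deferred-dividend DDM. At t=7 the remaining stream is a growing perpetuity with first payment D_8 = 5.04.
V_7 = D_8/(r−g) = 5.04/(0.143−0.024) = 42.3529
P₀ = V_7/(1+r)^7 = 42.3529/(1+0.143)^7 = 16.6173

A$16.62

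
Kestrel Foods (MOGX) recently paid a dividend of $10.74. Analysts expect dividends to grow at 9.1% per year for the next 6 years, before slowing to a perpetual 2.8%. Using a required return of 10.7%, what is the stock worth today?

$189.32

Two-stage DDM. Project D₁…D_6 at 0.091, terminal growth 0.028, discount at r = 0.107.
D_1 = 11.7173
D_2 = 12.7836
D_3 = 13.9469
D_4 = 15.2161
D_5 = 16.6008
D_6 = 18.1114
Terminal value at t=6: TV = D_7/(r−g) = 18.6186/(0.107−0.028) = 235.6779
P₀ = 11.7173/(1+0.107)^1 + 12.7836/(1+0.107)^2 + 13.9469/(1+0.107)^3 + 15.2161/(1+0.107)^4 + 16.6008/(1+0.107)^5 + 18.1114/(1+0.107)^6 + 235.6779/(1+0.107)^6 = 189.3233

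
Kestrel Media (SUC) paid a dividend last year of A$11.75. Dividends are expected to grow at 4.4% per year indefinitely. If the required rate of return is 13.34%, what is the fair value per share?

A$137.21

Gordon growth model: P₀ = D₁/(r − g). D₁ = 11.75 × (1 + 0.044) = 12.2670.
P₀ = 12.2670 / (0.1334 − 0.044) = 12.2670 / 0.0894 = 137.2148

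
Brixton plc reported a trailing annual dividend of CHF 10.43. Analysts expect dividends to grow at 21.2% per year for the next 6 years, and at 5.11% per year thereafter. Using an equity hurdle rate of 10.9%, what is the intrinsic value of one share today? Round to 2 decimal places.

Two-stage DDM. Project D₁…D_6 at 0.212, terminal growth 0.0511, discount at r = 0.109.
D_1 = 12.6412
D_2 = 15.3211
D_3 = 18.5692
D_4 = 22.5058
D_5 = 27.2771
D_6 = 33.0598
Terminal value at t=6: TV = D_7/(r−g) = 34.7491/(0.109−0.0511) = 600.1579
P₀ = 12.6412/(1+0.109)^1 + 15.3211/(1+0.109)^2 + 18.5692/(1+0.109)^3 + 22.5058/(1+0.109)^4 + 27.2771/(1+0.109)^5 + 33.0598/(1+0.109)^6 + 600.1579/(1+0.109)^6 = 408.9897

CHF 408.99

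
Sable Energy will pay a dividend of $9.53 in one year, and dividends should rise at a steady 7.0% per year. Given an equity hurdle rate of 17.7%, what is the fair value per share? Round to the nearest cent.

$89.07

Gordon growth model: P₀ = D₁/(r − g), with D₁ = 9.53 given directly.
P₀ = 9.5300 / (0.177 − 0.07) = 9.5300 / 0.107 = 89.0654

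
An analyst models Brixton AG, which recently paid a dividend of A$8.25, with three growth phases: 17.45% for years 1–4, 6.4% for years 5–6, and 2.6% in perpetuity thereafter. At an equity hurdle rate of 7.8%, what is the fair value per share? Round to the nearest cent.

A$287.33

Three-stage DDM. Project D₁…D_6; terminal Gordon value at t=6 with g = 0.026; discount at r = 0.078.
D_1 = 9.6896
D_2 = 11.3805
D_3 = 13.3664
D_4 = 15.6988
D_5 = 16.7035
D_6 = 17.7725
TV_6 = 18.2346/(0.078−0.026) = 350.6657
P₀ = Σ Dₜ/(1+r)ᵗ + TV_6/(1+r)^6 = 287.3256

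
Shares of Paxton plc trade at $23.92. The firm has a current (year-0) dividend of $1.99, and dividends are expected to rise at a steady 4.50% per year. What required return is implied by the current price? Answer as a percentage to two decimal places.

13.19%

Rearranging the constant-growth DDM: r = D₁/P₀ + g.
D₁ = 1.99 × (1 + 0.045) = 2.0795.
r = 2.0795 / 23.92 + 0.045 = 0.08694 + 0.045 = 0.13194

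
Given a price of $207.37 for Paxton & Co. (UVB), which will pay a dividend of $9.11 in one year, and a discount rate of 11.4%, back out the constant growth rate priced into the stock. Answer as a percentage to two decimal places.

From P₀ = D₁/(r − g), the implied growth is g = r − D₁/P₀.
g = 0.114 − 9.11/207.37 = 0.114 − 0.04393 = 0.07007

7.01%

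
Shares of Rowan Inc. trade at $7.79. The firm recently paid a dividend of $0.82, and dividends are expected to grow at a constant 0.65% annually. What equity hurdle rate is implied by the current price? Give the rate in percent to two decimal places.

11.24%

Rearranging the constant-growth DDM: r = D₁/P₀ + g.
D₁ = 0.82 × (1 + 0.0065) = 0.8253.
r = 0.8253 / 7.79 + 0.0065 = 0.10595 + 0.0065 = 0.11245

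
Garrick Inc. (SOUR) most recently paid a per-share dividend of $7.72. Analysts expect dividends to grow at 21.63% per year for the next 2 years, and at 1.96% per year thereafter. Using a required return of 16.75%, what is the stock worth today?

Two-stage DDM. Project D₁…D_2 at 0.2163, terminal growth 0.0196, discount at r = 0.1675.
D_1 = 9.3898
D_2 = 11.4209
Terminal value at t=2: TV = D_3/(r−g) = 11.6447/(0.1675−0.0196) = 78.7336
P₀ = 9.3898/(1+0.1675)^1 + 11.4209/(1+0.1675)^2 + 78.7336/(1+0.1675)^2 = 74.1841

$74.18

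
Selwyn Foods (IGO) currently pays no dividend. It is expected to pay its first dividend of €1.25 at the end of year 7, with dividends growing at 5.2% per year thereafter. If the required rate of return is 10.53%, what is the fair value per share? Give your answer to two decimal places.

Deferred-dividend DDM. At t=6 the remaining stream is a growing perpetuity with first payment D_7 = 1.25.
V_6 = D_7/(r−g) = 1.25/(0.1053−0.052) = 23.4522
P₀ = V_6/(1+r)^6 = 23.4522/(1+0.1053)^6 = 12.8618

€12.86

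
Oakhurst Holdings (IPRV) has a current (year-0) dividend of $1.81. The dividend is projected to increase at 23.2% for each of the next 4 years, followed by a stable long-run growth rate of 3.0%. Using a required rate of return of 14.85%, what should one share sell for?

Two-stage DDM. Project D₁…D_4 at 0.232, terminal growth 0.03, discount at r = 0.1485.
D_1 = 2.2299
D_2 = 2.7473
D_3 = 3.3846
D_4 = 4.1699
Terminal value at t=4: TV = D_5/(r−g) = 4.2950/(0.1485−0.03) = 36.2443
P₀ = 2.2299/(1+0.1485)^1 + 2.7473/(1+0.1485)^2 + 3.3846/(1+0.1485)^3 + 4.1699/(1+0.1485)^4 + 36.2443/(1+0.1485)^4 = 29.4864

$29.49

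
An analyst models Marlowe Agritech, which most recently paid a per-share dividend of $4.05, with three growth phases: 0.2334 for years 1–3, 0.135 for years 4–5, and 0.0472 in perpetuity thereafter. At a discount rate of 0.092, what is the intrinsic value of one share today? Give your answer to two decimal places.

$175.31

Three-stage DDM. Project D₁…D_5; terminal Gordon value at t=5 with g = 0.0472; discount at r = 0.092.
D_1 = 4.9953
D_2 = 6.1612
D_3 = 7.5992
D_4 = 8.6251
D_5 = 9.7895
TV_5 = 10.2515/(0.092−0.0472) = 228.8285
P₀ = Σ Dₜ/(1+r)ᵗ + TV_5/(1+r)^5 = 175.3129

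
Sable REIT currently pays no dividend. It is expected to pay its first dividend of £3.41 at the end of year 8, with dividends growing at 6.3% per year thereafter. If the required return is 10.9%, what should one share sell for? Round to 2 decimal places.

Deferred-dividend DDM. At t=7 the remaining stream is a growing perpetuity with first payment D_8 = 3.41.
V_7 = D_8/(r−g) = 3.41/(0.109−0.063) = 74.1304
P₀ = V_7/(1+r)^7 = 74.1304/(1+0.109)^7 = 35.9315

£35.93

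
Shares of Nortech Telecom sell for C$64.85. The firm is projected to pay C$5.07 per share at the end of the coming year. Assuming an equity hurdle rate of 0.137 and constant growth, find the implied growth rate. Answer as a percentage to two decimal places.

From P₀ = D₁/(r − g), the implied growth is g = r − D₁/P₀.
g = 0.137 − 5.07/64.85 = 0.137 − 0.07818 = 0.05882

5.88%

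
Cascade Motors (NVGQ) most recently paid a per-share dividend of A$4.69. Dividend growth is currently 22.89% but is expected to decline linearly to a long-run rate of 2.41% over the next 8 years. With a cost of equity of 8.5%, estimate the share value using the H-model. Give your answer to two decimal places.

A$141.96

H-model: P₀ = D₀[(1+g_L) + H(g_S−g_L)]/(r−g_L), with H = 8/2 = 4.
P₀ = 4.69 × [(1+0.0241) + 4×(0.2289−0.0241)] / (0.085−0.0241)
   = 4.69 × 1.8433 / 0.0609 = 141.9553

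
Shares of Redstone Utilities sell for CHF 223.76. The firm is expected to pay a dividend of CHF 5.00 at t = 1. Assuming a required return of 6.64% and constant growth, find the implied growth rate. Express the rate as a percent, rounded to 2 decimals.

4.41%

From P₀ = D₁/(r − g), the implied growth is g = r − D₁/P₀.
g = 0.0664 − 5.00/223.76 = 0.0664 − 0.02235 = 0.04405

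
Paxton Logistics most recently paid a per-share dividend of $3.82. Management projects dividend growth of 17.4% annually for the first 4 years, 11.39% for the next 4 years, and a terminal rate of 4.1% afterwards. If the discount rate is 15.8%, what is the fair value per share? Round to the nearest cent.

Three-stage DDM. Project D₁…D_8; terminal Gordon value at t=8 with g = 0.041; discount at r = 0.158.
D_1 = 4.4847
D_2 = 5.2650
D_3 = 6.1811
D_4 = 7.2566
D_5 = 8.0832
D_6 = 9.0038
D_7 = 10.0294
D_8 = 11.1717
TV_8 = 11.6298/(0.158−0.041) = 99.3998
P₀ = Σ Dₜ/(1+r)ᵗ + TV_8/(1+r)^8 = 61.2188

$61.22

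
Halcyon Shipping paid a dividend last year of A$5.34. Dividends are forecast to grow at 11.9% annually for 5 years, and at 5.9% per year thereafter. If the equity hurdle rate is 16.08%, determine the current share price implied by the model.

Two-stage DDM. Project D₁…D_5 at 0.119, terminal growth 0.059, discount at r = 0.1608.
D_1 = 5.9755
D_2 = 6.6865
D_3 = 7.4822
D_4 = 8.3726
D_5 = 9.3690
Terminal value at t=5: TV = D_6/(r−g) = 9.9217/(0.1608−0.059) = 97.4630
P₀ = 5.9755/(1+0.1608)^1 + 6.6865/(1+0.1608)^2 + 7.4822/(1+0.1608)^3 + 8.3726/(1+0.1608)^4 + 9.3690/(1+0.1608)^5 + 97.4630/(1+0.1608)^5 = 70.1942

A$70.19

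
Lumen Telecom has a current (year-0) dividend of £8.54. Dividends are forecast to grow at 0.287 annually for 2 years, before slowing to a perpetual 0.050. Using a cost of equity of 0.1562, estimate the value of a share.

£124.71

Two-stage DDM. Project D₁…D_2 at 0.287, terminal growth 0.05, discount at r = 0.1562.
D_1 = 10.9910
D_2 = 14.1454
Terminal value at t=2: TV = D_3/(r−g) = 14.8527/(0.1562−0.05) = 139.8556
P₀ = 10.9910/(1+0.1562)^1 + 14.1454/(1+0.1562)^2 + 139.8556/(1+0.1562)^2 = 124.7075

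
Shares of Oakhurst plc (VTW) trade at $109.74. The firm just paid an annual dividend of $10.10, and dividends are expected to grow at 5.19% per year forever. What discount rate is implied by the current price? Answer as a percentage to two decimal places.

14.87%

Rearranging the constant-growth DDM: r = D₁/P₀ + g.
D₁ = 10.10 × (1 + 0.0519) = 10.6242.
r = 10.6242 / 109.74 + 0.0519 = 0.09681 + 0.0519 = 0.14871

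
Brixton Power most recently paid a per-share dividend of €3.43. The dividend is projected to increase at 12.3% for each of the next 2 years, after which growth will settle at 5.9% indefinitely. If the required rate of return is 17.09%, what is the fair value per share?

Two-stage DDM. Project D₁…D_2 at 0.123, terminal growth 0.059, discount at r = 0.1709.
D_1 = 3.8519
D_2 = 4.3257
Terminal value at t=2: TV = D_3/(r−g) = 4.5809/(0.1709−0.059) = 40.9373
P₀ = 3.8519/(1+0.1709)^1 + 4.3257/(1+0.1709)^2 + 40.9373/(1+0.1709)^2 = 36.3041

€36.30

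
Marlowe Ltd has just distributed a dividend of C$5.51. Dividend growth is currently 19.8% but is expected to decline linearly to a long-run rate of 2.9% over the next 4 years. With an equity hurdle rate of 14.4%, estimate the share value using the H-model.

C$65.50

H-model: P₀ = D₀[(1+g_L) + H(g_S−g_L)]/(r−g_L), with H = 4/2 = 2.
P₀ = 5.51 × [(1+0.029) + 2×(0.198−0.029)] / (0.144−0.029)
   = 5.51 × 1.3670 / 0.115 = 65.4971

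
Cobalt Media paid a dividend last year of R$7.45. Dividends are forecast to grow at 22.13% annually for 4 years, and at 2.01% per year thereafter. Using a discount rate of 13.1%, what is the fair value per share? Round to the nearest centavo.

Two-stage DDM. Project D₁…D_4 at 0.2213, terminal growth 0.0201, discount at r = 0.131.
D_1 = 9.0987
D_2 = 11.1122
D_3 = 13.5714
D_4 = 16.5747
Terminal value at t=4: TV = D_5/(r−g) = 16.9079/(0.131−0.0201) = 152.4603
P₀ = 9.0987/(1+0.131)^1 + 11.1122/(1+0.131)^2 + 13.5714/(1+0.131)^3 + 16.5747/(1+0.131)^4 + 152.4603/(1+0.131)^4 = 129.4188

R$129.42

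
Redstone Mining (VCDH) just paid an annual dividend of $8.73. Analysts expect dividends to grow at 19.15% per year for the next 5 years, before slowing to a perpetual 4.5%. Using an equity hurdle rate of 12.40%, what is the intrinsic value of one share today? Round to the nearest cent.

$206.75

Two-stage DDM. Project D₁…D_5 at 0.1915, terminal growth 0.045, discount at r = 0.124.
D_1 = 10.4018
D_2 = 12.3937
D_3 = 14.7671
D_4 = 17.5950
D_5 = 20.9645
Terminal value at t=5: TV = D_6/(r−g) = 21.9079/(0.124−0.045) = 277.3152
P₀ = 10.4018/(1+0.124)^1 + 12.3937/(1+0.124)^2 + 14.7671/(1+0.124)^3 + 17.5950/(1+0.124)^4 + 20.9645/(1+0.124)^5 + 277.3152/(1+0.124)^5 = 206.7487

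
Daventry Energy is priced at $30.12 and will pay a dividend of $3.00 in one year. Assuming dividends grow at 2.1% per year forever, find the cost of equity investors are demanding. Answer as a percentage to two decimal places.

Rearranging the constant-growth DDM: r = D₁/P₀ + g.
r = 3.0000 / 30.12 + 0.021 = 0.09960 + 0.021 = 0.12060

12.06%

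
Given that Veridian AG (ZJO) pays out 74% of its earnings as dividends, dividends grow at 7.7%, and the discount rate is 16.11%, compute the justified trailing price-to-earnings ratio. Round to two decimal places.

Justified trailing P/E = b(1+g)/(r−g) = 0.74×(1+0.077)/(0.1611−0.077) = 9.4766

9.48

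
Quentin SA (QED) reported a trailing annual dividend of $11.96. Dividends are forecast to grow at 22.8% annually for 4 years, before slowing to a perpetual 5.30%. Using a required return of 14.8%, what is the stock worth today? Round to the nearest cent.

$230.34

Two-stage DDM. Project D₁…D_4 at 0.228, terminal growth 0.053, discount at r = 0.148.
D_1 = 14.6869
D_2 = 18.0355
D_3 = 22.1476
D_4 = 27.1972
Terminal value at t=4: TV = D_5/(r−g) = 28.6387/(0.148−0.053) = 301.4598
P₀ = 14.6869/(1+0.148)^1 + 18.0355/(1+0.148)^2 + 22.1476/(1+0.148)^3 + 27.1972/(1+0.148)^4 + 301.4598/(1+0.148)^4 = 230.3407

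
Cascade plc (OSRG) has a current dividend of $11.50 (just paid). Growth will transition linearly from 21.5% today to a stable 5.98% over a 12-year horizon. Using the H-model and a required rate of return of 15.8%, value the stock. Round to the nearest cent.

H-model: P₀ = D₀[(1+g_L) + H(g_S−g_L)]/(r−g_L), with H = 12/2 = 6.
P₀ = 11.50 × [(1+0.0598) + 6×(0.215−0.0598)] / (0.158−0.0598)
   = 11.50 × 1.9910 / 0.0982 = 233.1619

$233.16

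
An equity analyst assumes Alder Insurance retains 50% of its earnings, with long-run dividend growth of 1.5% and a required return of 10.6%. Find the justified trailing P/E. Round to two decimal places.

Payout ratio b = 1 − 0.50 = 0.50.
Justified trailing P/E = b(1+g)/(r−g) = 0.50×(1+0.015)/(0.106−0.015) = 5.5769

5.58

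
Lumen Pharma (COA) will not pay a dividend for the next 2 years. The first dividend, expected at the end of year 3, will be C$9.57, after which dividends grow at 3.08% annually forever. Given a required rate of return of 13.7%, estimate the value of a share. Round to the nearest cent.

C$69.71

Deferred-dividend DDM. At t=2 the remaining stream is a growing perpetuity with first payment D_3 = 9.57.
V_2 = D_3/(r−g) = 9.57/(0.137−0.0308) = 90.1130
P₀ = V_2/(1+r)^2 = 90.1130/(1+0.137)^2 = 69.7054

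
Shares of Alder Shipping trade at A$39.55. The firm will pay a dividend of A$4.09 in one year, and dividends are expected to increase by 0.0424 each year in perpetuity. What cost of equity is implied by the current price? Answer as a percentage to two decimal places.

Rearranging the constant-growth DDM: r = D₁/P₀ + g.
r = 4.0900 / 39.55 + 0.0424 = 0.10341 + 0.0424 = 0.14581

14.58%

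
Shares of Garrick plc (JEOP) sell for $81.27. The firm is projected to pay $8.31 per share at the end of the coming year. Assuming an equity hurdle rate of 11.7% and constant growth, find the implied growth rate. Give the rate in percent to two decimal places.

1.47%

From P₀ = D₁/(r − g), the implied growth is g = r − D₁/P₀.
g = 0.117 − 8.31/81.27 = 0.117 − 0.10225 = 0.01475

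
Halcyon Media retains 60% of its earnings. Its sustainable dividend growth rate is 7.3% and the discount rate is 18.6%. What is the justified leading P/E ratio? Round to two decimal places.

Payout ratio b = 1 − 0.60 = 0.40.
Justified leading P/E = b/(r−g) = 0.40/(0.186−0.073) = 3.5398

3.54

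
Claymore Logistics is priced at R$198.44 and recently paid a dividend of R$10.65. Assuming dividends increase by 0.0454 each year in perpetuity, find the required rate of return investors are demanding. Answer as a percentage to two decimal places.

Rearranging the constant-growth DDM: r = D₁/P₀ + g.
D₁ = 10.65 × (1 + 0.0454) = 11.1335.
r = 11.1335 / 198.44 + 0.0454 = 0.05611 + 0.0454 = 0.10151

10.15%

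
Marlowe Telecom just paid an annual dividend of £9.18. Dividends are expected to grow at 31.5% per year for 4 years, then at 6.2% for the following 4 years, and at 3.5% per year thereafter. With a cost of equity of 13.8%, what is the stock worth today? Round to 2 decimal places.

£233.38

Three-stage DDM. Project D₁…D_8; terminal Gordon value at t=8 with g = 0.035; discount at r = 0.138.
D_1 = 12.0717
D_2 = 15.8743
D_3 = 20.8747
D_4 = 27.4502
D_5 = 29.1521
D_6 = 30.9596
D_7 = 32.8790
D_8 = 34.9175
TV_8 = 36.1397/(0.138−0.035) = 350.8705
P₀ = Σ Dₜ/(1+r)ᵗ + TV_8/(1+r)^8 = 233.3823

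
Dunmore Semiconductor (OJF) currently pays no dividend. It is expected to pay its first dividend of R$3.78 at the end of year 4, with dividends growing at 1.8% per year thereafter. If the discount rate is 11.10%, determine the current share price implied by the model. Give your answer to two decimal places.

R$29.64

Deferred-dividend DDM. At t=3 the remaining stream is a growing perpetuity with first payment D_4 = 3.78.
V_3 = D_4/(r−g) = 3.78/(0.111−0.018) = 40.6452
P₀ = V_3/(1+r)^3 = 40.6452/(1+0.111)^3 = 29.6392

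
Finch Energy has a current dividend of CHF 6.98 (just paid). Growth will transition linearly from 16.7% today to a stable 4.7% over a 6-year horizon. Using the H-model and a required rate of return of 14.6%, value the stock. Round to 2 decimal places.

H-model: P₀ = D₀[(1+g_L) + H(g_S−g_L)]/(r−g_L), with H = 6/2 = 3.
P₀ = 6.98 × [(1+0.047) + 3×(0.167−0.047)] / (0.146−0.047)
   = 6.98 × 1.4070 / 0.099 = 99.2006

CHF 99.20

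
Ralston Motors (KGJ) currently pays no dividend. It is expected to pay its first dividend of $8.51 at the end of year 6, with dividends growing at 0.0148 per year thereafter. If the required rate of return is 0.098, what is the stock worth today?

$64.09

Deferred-dividend DDM. At t=5 the remaining stream is a growing perpetuity with first payment D_6 = 8.51.
V_5 = D_6/(r−g) = 8.51/(0.098−0.0148) = 102.2837
P₀ = V_5/(1+r)^5 = 102.2837/(1+0.098)^5 = 64.0906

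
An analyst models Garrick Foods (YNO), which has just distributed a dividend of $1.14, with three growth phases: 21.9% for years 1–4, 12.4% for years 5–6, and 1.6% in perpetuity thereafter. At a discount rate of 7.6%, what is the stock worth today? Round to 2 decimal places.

Three-stage DDM. Project D₁…D_6; terminal Gordon value at t=6 with g = 0.016; discount at r = 0.076.
D_1 = 1.3897
D_2 = 1.6940
D_3 = 2.0650
D_4 = 2.5172
D_5 = 2.8293
D_6 = 3.1802
TV_6 = 3.2311/(0.076−0.016) = 53.8511
P₀ = Σ Dₜ/(1+r)ᵗ + TV_6/(1+r)^6 = 45.0003

$45.00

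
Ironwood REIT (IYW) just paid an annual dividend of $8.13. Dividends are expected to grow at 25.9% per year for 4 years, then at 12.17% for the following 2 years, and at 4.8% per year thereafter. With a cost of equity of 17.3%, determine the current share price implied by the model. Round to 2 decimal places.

Three-stage DDM. Project D₁…D_6; terminal Gordon value at t=6 with g = 0.048; discount at r = 0.173.
D_1 = 10.2357
D_2 = 12.8867
D_3 = 16.2244
D_4 = 20.4265
D_5 = 22.9124
D_6 = 25.7008
TV_6 = 26.9345/(0.173−0.048) = 215.4756
P₀ = Σ Dₜ/(1+r)ᵗ + TV_6/(1+r)^6 = 141.8378

$141.84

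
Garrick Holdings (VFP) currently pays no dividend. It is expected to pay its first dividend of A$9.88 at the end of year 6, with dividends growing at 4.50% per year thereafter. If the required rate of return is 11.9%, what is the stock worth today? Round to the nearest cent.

A$76.10

Deferred-dividend DDM. At t=5 the remaining stream is a growing perpetuity with first payment D_6 = 9.88.
V_5 = D_6/(r−g) = 9.88/(0.119−0.045) = 133.5135
P₀ = V_5/(1+r)^5 = 133.5135/(1+0.119)^5 = 76.0983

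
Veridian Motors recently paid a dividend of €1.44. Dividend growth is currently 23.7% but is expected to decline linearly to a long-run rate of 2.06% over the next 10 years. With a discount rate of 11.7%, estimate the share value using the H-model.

€31.41

H-model: P₀ = D₀[(1+g_L) + H(g_S−g_L)]/(r−g_L), with H = 10/2 = 5.
P₀ = 1.44 × [(1+0.0206) + 5×(0.237−0.0206)] / (0.117−0.0206)
   = 1.44 × 2.1026 / 0.0964 = 31.4081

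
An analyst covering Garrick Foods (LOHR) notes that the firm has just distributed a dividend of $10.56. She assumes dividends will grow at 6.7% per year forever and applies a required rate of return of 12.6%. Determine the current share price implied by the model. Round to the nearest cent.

$190.97

Gordon growth model: P₀ = D₁/(r − g). D₁ = 10.56 × (1 + 0.067) = 11.2675.
P₀ = 11.2675 / (0.126 − 0.067) = 11.2675 / 0.059 = 190.9749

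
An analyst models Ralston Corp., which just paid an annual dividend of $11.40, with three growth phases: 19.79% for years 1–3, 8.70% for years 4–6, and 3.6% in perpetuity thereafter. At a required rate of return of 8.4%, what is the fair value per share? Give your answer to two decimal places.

$423.12

Three-stage DDM. Project D₁…D_6; terminal Gordon value at t=6 with g = 0.036; discount at r = 0.084.
D_1 = 13.6561
D_2 = 16.3586
D_3 = 19.5960
D_4 = 21.3008
D_5 = 23.1540
D_6 = 25.1684
TV_6 = 26.0744/(0.084−0.036) = 543.2174
P₀ = Σ Dₜ/(1+r)ᵗ + TV_6/(1+r)^6 = 423.1223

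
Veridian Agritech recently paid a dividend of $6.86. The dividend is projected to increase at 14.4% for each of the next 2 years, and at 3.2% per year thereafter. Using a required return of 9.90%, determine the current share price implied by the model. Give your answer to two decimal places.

$129.07

Two-stage DDM. Project D₁…D_2 at 0.144, terminal growth 0.032, discount at r = 0.099.
D_1 = 7.8478
D_2 = 8.9779
Terminal value at t=2: TV = D_3/(r−g) = 9.2652/(0.099−0.032) = 138.2869
P₀ = 7.8478/(1+0.099)^1 + 8.9779/(1+0.099)^2 + 138.2869/(1+0.099)^2 = 129.0690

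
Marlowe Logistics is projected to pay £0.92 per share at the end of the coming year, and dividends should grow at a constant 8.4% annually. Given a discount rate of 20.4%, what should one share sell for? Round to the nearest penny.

£7.67

Gordon growth model: P₀ = D₁/(r − g), with D₁ = 0.92 given directly.
P₀ = 0.9200 / (0.204 − 0.084) = 0.9200 / 0.12 = 7.6667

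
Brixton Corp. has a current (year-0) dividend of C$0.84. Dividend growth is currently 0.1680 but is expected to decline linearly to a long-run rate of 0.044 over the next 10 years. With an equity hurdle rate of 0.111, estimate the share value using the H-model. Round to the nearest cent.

C$20.86

H-model: P₀ = D₀[(1+g_L) + H(g_S−g_L)]/(r−g_L), with H = 10/2 = 5.
P₀ = 0.84 × [(1+0.044) + 5×(0.168−0.044)] / (0.111−0.044)
   = 0.84 × 1.6640 / 0.067 = 20.8621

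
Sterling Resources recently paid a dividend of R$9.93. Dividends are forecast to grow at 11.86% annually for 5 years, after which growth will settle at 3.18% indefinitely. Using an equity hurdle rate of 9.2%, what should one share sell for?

Two-stage DDM. Project D₁…D_5 at 0.1186, terminal growth 0.0318, discount at r = 0.092.
D_1 = 11.1077
D_2 = 12.4251
D_3 = 13.8987
D_4 = 15.5471
D_5 = 17.3910
Terminal value at t=5: TV = D_6/(r−g) = 17.9440/(0.092−0.0318) = 298.0728
P₀ = 11.1077/(1+0.092)^1 + 12.4251/(1+0.092)^2 + 13.8987/(1+0.092)^3 + 15.5471/(1+0.092)^4 + 17.3910/(1+0.092)^5 + 298.0728/(1+0.092)^5 = 245.3576

R$245.36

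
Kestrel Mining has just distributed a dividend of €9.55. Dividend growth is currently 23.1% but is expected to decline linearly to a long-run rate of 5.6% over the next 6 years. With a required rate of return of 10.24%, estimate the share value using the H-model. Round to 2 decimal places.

H-model: P₀ = D₀[(1+g_L) + H(g_S−g_L)]/(r−g_L), with H = 6/2 = 3.
P₀ = 9.55 × [(1+0.056) + 3×(0.231−0.056)] / (0.1024−0.056)
   = 9.55 × 1.5810 / 0.0464 = 325.3998

€325.40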